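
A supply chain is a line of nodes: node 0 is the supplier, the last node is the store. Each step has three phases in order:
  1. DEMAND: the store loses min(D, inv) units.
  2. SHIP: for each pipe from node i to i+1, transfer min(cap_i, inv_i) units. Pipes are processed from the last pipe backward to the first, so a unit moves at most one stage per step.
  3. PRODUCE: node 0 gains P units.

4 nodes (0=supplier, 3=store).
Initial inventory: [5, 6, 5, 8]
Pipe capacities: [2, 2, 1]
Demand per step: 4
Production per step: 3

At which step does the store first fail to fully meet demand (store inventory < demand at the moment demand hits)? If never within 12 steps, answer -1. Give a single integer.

Step 1: demand=4,sold=4 ship[2->3]=1 ship[1->2]=2 ship[0->1]=2 prod=3 -> [6 6 6 5]
Step 2: demand=4,sold=4 ship[2->3]=1 ship[1->2]=2 ship[0->1]=2 prod=3 -> [7 6 7 2]
Step 3: demand=4,sold=2 ship[2->3]=1 ship[1->2]=2 ship[0->1]=2 prod=3 -> [8 6 8 1]
Step 4: demand=4,sold=1 ship[2->3]=1 ship[1->2]=2 ship[0->1]=2 prod=3 -> [9 6 9 1]
Step 5: demand=4,sold=1 ship[2->3]=1 ship[1->2]=2 ship[0->1]=2 prod=3 -> [10 6 10 1]
Step 6: demand=4,sold=1 ship[2->3]=1 ship[1->2]=2 ship[0->1]=2 prod=3 -> [11 6 11 1]
Step 7: demand=4,sold=1 ship[2->3]=1 ship[1->2]=2 ship[0->1]=2 prod=3 -> [12 6 12 1]
Step 8: demand=4,sold=1 ship[2->3]=1 ship[1->2]=2 ship[0->1]=2 prod=3 -> [13 6 13 1]
Step 9: demand=4,sold=1 ship[2->3]=1 ship[1->2]=2 ship[0->1]=2 prod=3 -> [14 6 14 1]
Step 10: demand=4,sold=1 ship[2->3]=1 ship[1->2]=2 ship[0->1]=2 prod=3 -> [15 6 15 1]
Step 11: demand=4,sold=1 ship[2->3]=1 ship[1->2]=2 ship[0->1]=2 prod=3 -> [16 6 16 1]
Step 12: demand=4,sold=1 ship[2->3]=1 ship[1->2]=2 ship[0->1]=2 prod=3 -> [17 6 17 1]
First stockout at step 3

3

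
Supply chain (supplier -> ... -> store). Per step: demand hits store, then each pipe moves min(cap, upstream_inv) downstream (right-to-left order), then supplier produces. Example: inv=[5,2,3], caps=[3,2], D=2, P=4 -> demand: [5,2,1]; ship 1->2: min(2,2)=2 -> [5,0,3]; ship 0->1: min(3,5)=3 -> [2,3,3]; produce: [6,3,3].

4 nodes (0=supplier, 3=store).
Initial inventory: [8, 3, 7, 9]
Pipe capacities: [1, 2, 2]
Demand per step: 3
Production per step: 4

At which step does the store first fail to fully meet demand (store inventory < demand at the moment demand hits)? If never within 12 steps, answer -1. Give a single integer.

Step 1: demand=3,sold=3 ship[2->3]=2 ship[1->2]=2 ship[0->1]=1 prod=4 -> [11 2 7 8]
Step 2: demand=3,sold=3 ship[2->3]=2 ship[1->2]=2 ship[0->1]=1 prod=4 -> [14 1 7 7]
Step 3: demand=3,sold=3 ship[2->3]=2 ship[1->2]=1 ship[0->1]=1 prod=4 -> [17 1 6 6]
Step 4: demand=3,sold=3 ship[2->3]=2 ship[1->2]=1 ship[0->1]=1 prod=4 -> [20 1 5 5]
Step 5: demand=3,sold=3 ship[2->3]=2 ship[1->2]=1 ship[0->1]=1 prod=4 -> [23 1 4 4]
Step 6: demand=3,sold=3 ship[2->3]=2 ship[1->2]=1 ship[0->1]=1 prod=4 -> [26 1 3 3]
Step 7: demand=3,sold=3 ship[2->3]=2 ship[1->2]=1 ship[0->1]=1 prod=4 -> [29 1 2 2]
Step 8: demand=3,sold=2 ship[2->3]=2 ship[1->2]=1 ship[0->1]=1 prod=4 -> [32 1 1 2]
Step 9: demand=3,sold=2 ship[2->3]=1 ship[1->2]=1 ship[0->1]=1 prod=4 -> [35 1 1 1]
Step 10: demand=3,sold=1 ship[2->3]=1 ship[1->2]=1 ship[0->1]=1 prod=4 -> [38 1 1 1]
Step 11: demand=3,sold=1 ship[2->3]=1 ship[1->2]=1 ship[0->1]=1 prod=4 -> [41 1 1 1]
Step 12: demand=3,sold=1 ship[2->3]=1 ship[1->2]=1 ship[0->1]=1 prod=4 -> [44 1 1 1]
First stockout at step 8

8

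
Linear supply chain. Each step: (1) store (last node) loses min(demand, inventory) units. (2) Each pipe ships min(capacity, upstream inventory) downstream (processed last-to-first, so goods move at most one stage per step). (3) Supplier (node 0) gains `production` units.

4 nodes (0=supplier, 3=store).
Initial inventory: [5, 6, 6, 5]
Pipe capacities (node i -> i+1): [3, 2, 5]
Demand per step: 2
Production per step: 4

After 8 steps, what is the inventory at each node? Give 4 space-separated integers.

Step 1: demand=2,sold=2 ship[2->3]=5 ship[1->2]=2 ship[0->1]=3 prod=4 -> inv=[6 7 3 8]
Step 2: demand=2,sold=2 ship[2->3]=3 ship[1->2]=2 ship[0->1]=3 prod=4 -> inv=[7 8 2 9]
Step 3: demand=2,sold=2 ship[2->3]=2 ship[1->2]=2 ship[0->1]=3 prod=4 -> inv=[8 9 2 9]
Step 4: demand=2,sold=2 ship[2->3]=2 ship[1->2]=2 ship[0->1]=3 prod=4 -> inv=[9 10 2 9]
Step 5: demand=2,sold=2 ship[2->3]=2 ship[1->2]=2 ship[0->1]=3 prod=4 -> inv=[10 11 2 9]
Step 6: demand=2,sold=2 ship[2->3]=2 ship[1->2]=2 ship[0->1]=3 prod=4 -> inv=[11 12 2 9]
Step 7: demand=2,sold=2 ship[2->3]=2 ship[1->2]=2 ship[0->1]=3 prod=4 -> inv=[12 13 2 9]
Step 8: demand=2,sold=2 ship[2->3]=2 ship[1->2]=2 ship[0->1]=3 prod=4 -> inv=[13 14 2 9]

13 14 2 9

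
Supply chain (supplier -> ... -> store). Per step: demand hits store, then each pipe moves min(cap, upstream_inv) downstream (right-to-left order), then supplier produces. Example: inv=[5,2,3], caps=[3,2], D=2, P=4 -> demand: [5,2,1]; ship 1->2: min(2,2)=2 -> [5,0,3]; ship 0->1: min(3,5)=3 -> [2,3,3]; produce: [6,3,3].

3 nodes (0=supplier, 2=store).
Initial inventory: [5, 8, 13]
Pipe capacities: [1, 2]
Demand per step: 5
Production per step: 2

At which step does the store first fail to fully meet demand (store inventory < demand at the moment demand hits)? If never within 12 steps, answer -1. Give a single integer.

Step 1: demand=5,sold=5 ship[1->2]=2 ship[0->1]=1 prod=2 -> [6 7 10]
Step 2: demand=5,sold=5 ship[1->2]=2 ship[0->1]=1 prod=2 -> [7 6 7]
Step 3: demand=5,sold=5 ship[1->2]=2 ship[0->1]=1 prod=2 -> [8 5 4]
Step 4: demand=5,sold=4 ship[1->2]=2 ship[0->1]=1 prod=2 -> [9 4 2]
Step 5: demand=5,sold=2 ship[1->2]=2 ship[0->1]=1 prod=2 -> [10 3 2]
Step 6: demand=5,sold=2 ship[1->2]=2 ship[0->1]=1 prod=2 -> [11 2 2]
Step 7: demand=5,sold=2 ship[1->2]=2 ship[0->1]=1 prod=2 -> [12 1 2]
Step 8: demand=5,sold=2 ship[1->2]=1 ship[0->1]=1 prod=2 -> [13 1 1]
Step 9: demand=5,sold=1 ship[1->2]=1 ship[0->1]=1 prod=2 -> [14 1 1]
Step 10: demand=5,sold=1 ship[1->2]=1 ship[0->1]=1 prod=2 -> [15 1 1]
Step 11: demand=5,sold=1 ship[1->2]=1 ship[0->1]=1 prod=2 -> [16 1 1]
Step 12: demand=5,sold=1 ship[1->2]=1 ship[0->1]=1 prod=2 -> [17 1 1]
First stockout at step 4

4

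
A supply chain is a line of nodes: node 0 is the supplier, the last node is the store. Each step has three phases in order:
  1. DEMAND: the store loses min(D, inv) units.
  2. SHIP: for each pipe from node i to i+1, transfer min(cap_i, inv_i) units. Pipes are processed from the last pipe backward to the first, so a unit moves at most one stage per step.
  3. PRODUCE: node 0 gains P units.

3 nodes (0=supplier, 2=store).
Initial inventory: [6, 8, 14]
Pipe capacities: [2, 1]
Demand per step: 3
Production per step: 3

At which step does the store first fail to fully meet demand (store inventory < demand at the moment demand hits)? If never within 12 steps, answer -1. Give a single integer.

Step 1: demand=3,sold=3 ship[1->2]=1 ship[0->1]=2 prod=3 -> [7 9 12]
Step 2: demand=3,sold=3 ship[1->2]=1 ship[0->1]=2 prod=3 -> [8 10 10]
Step 3: demand=3,sold=3 ship[1->2]=1 ship[0->1]=2 prod=3 -> [9 11 8]
Step 4: demand=3,sold=3 ship[1->2]=1 ship[0->1]=2 prod=3 -> [10 12 6]
Step 5: demand=3,sold=3 ship[1->2]=1 ship[0->1]=2 prod=3 -> [11 13 4]
Step 6: demand=3,sold=3 ship[1->2]=1 ship[0->1]=2 prod=3 -> [12 14 2]
Step 7: demand=3,sold=2 ship[1->2]=1 ship[0->1]=2 prod=3 -> [13 15 1]
Step 8: demand=3,sold=1 ship[1->2]=1 ship[0->1]=2 prod=3 -> [14 16 1]
Step 9: demand=3,sold=1 ship[1->2]=1 ship[0->1]=2 prod=3 -> [15 17 1]
Step 10: demand=3,sold=1 ship[1->2]=1 ship[0->1]=2 prod=3 -> [16 18 1]
Step 11: demand=3,sold=1 ship[1->2]=1 ship[0->1]=2 prod=3 -> [17 19 1]
Step 12: demand=3,sold=1 ship[1->2]=1 ship[0->1]=2 prod=3 -> [18 20 1]
First stockout at step 7

7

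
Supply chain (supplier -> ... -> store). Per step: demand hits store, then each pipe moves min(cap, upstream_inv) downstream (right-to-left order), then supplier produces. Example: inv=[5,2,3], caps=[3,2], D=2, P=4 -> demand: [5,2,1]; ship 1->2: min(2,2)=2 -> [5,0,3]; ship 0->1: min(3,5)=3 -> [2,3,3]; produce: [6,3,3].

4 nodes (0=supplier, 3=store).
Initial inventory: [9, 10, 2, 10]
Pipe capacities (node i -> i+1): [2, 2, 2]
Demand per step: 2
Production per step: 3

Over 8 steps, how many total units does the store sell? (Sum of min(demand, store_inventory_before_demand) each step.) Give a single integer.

Answer: 16

Derivation:
Step 1: sold=2 (running total=2) -> [10 10 2 10]
Step 2: sold=2 (running total=4) -> [11 10 2 10]
Step 3: sold=2 (running total=6) -> [12 10 2 10]
Step 4: sold=2 (running total=8) -> [13 10 2 10]
Step 5: sold=2 (running total=10) -> [14 10 2 10]
Step 6: sold=2 (running total=12) -> [15 10 2 10]
Step 7: sold=2 (running total=14) -> [16 10 2 10]
Step 8: sold=2 (running total=16) -> [17 10 2 10]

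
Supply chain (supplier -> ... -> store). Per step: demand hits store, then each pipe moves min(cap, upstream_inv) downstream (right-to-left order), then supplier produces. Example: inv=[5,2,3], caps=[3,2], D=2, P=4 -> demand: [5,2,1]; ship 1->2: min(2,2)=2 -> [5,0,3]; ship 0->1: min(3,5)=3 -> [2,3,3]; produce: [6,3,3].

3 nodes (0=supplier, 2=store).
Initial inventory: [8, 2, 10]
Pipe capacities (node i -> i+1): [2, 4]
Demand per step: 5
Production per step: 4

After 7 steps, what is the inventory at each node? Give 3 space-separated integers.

Step 1: demand=5,sold=5 ship[1->2]=2 ship[0->1]=2 prod=4 -> inv=[10 2 7]
Step 2: demand=5,sold=5 ship[1->2]=2 ship[0->1]=2 prod=4 -> inv=[12 2 4]
Step 3: demand=5,sold=4 ship[1->2]=2 ship[0->1]=2 prod=4 -> inv=[14 2 2]
Step 4: demand=5,sold=2 ship[1->2]=2 ship[0->1]=2 prod=4 -> inv=[16 2 2]
Step 5: demand=5,sold=2 ship[1->2]=2 ship[0->1]=2 prod=4 -> inv=[18 2 2]
Step 6: demand=5,sold=2 ship[1->2]=2 ship[0->1]=2 prod=4 -> inv=[20 2 2]
Step 7: demand=5,sold=2 ship[1->2]=2 ship[0->1]=2 prod=4 -> inv=[22 2 2]

22 2 2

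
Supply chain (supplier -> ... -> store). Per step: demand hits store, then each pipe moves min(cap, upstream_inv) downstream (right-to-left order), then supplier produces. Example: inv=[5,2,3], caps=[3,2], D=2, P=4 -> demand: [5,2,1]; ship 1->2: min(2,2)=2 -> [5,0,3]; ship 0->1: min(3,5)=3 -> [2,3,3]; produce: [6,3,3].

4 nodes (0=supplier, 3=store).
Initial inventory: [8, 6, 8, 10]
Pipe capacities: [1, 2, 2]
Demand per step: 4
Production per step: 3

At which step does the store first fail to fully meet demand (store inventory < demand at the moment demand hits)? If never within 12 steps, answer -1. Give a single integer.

Step 1: demand=4,sold=4 ship[2->3]=2 ship[1->2]=2 ship[0->1]=1 prod=3 -> [10 5 8 8]
Step 2: demand=4,sold=4 ship[2->3]=2 ship[1->2]=2 ship[0->1]=1 prod=3 -> [12 4 8 6]
Step 3: demand=4,sold=4 ship[2->3]=2 ship[1->2]=2 ship[0->1]=1 prod=3 -> [14 3 8 4]
Step 4: demand=4,sold=4 ship[2->3]=2 ship[1->2]=2 ship[0->1]=1 prod=3 -> [16 2 8 2]
Step 5: demand=4,sold=2 ship[2->3]=2 ship[1->2]=2 ship[0->1]=1 prod=3 -> [18 1 8 2]
Step 6: demand=4,sold=2 ship[2->3]=2 ship[1->2]=1 ship[0->1]=1 prod=3 -> [20 1 7 2]
Step 7: demand=4,sold=2 ship[2->3]=2 ship[1->2]=1 ship[0->1]=1 prod=3 -> [22 1 6 2]
Step 8: demand=4,sold=2 ship[2->3]=2 ship[1->2]=1 ship[0->1]=1 prod=3 -> [24 1 5 2]
Step 9: demand=4,sold=2 ship[2->3]=2 ship[1->2]=1 ship[0->1]=1 prod=3 -> [26 1 4 2]
Step 10: demand=4,sold=2 ship[2->3]=2 ship[1->2]=1 ship[0->1]=1 prod=3 -> [28 1 3 2]
Step 11: demand=4,sold=2 ship[2->3]=2 ship[1->2]=1 ship[0->1]=1 prod=3 -> [30 1 2 2]
Step 12: demand=4,sold=2 ship[2->3]=2 ship[1->2]=1 ship[0->1]=1 prod=3 -> [32 1 1 2]
First stockout at step 5

5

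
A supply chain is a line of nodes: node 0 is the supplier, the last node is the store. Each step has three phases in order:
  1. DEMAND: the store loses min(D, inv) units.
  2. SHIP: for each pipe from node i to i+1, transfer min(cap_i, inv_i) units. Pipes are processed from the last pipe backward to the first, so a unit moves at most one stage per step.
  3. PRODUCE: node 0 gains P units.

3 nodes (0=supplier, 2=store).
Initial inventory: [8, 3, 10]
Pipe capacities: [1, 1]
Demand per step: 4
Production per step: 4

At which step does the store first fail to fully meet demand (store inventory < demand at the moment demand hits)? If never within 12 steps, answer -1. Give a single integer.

Step 1: demand=4,sold=4 ship[1->2]=1 ship[0->1]=1 prod=4 -> [11 3 7]
Step 2: demand=4,sold=4 ship[1->2]=1 ship[0->1]=1 prod=4 -> [14 3 4]
Step 3: demand=4,sold=4 ship[1->2]=1 ship[0->1]=1 prod=4 -> [17 3 1]
Step 4: demand=4,sold=1 ship[1->2]=1 ship[0->1]=1 prod=4 -> [20 3 1]
Step 5: demand=4,sold=1 ship[1->2]=1 ship[0->1]=1 prod=4 -> [23 3 1]
Step 6: demand=4,sold=1 ship[1->2]=1 ship[0->1]=1 prod=4 -> [26 3 1]
Step 7: demand=4,sold=1 ship[1->2]=1 ship[0->1]=1 prod=4 -> [29 3 1]
Step 8: demand=4,sold=1 ship[1->2]=1 ship[0->1]=1 prod=4 -> [32 3 1]
Step 9: demand=4,sold=1 ship[1->2]=1 ship[0->1]=1 prod=4 -> [35 3 1]
Step 10: demand=4,sold=1 ship[1->2]=1 ship[0->1]=1 prod=4 -> [38 3 1]
Step 11: demand=4,sold=1 ship[1->2]=1 ship[0->1]=1 prod=4 -> [41 3 1]
Step 12: demand=4,sold=1 ship[1->2]=1 ship[0->1]=1 prod=4 -> [44 3 1]
First stockout at step 4

4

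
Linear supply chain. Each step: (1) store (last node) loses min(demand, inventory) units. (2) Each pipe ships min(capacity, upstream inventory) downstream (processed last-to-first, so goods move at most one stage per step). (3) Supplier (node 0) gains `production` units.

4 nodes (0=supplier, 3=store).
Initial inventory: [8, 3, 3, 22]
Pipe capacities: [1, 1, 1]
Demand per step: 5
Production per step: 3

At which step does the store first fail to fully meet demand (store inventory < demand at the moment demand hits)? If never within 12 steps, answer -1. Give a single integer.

Step 1: demand=5,sold=5 ship[2->3]=1 ship[1->2]=1 ship[0->1]=1 prod=3 -> [10 3 3 18]
Step 2: demand=5,sold=5 ship[2->3]=1 ship[1->2]=1 ship[0->1]=1 prod=3 -> [12 3 3 14]
Step 3: demand=5,sold=5 ship[2->3]=1 ship[1->2]=1 ship[0->1]=1 prod=3 -> [14 3 3 10]
Step 4: demand=5,sold=5 ship[2->3]=1 ship[1->2]=1 ship[0->1]=1 prod=3 -> [16 3 3 6]
Step 5: demand=5,sold=5 ship[2->3]=1 ship[1->2]=1 ship[0->1]=1 prod=3 -> [18 3 3 2]
Step 6: demand=5,sold=2 ship[2->3]=1 ship[1->2]=1 ship[0->1]=1 prod=3 -> [20 3 3 1]
Step 7: demand=5,sold=1 ship[2->3]=1 ship[1->2]=1 ship[0->1]=1 prod=3 -> [22 3 3 1]
Step 8: demand=5,sold=1 ship[2->3]=1 ship[1->2]=1 ship[0->1]=1 prod=3 -> [24 3 3 1]
Step 9: demand=5,sold=1 ship[2->3]=1 ship[1->2]=1 ship[0->1]=1 prod=3 -> [26 3 3 1]
Step 10: demand=5,sold=1 ship[2->3]=1 ship[1->2]=1 ship[0->1]=1 prod=3 -> [28 3 3 1]
Step 11: demand=5,sold=1 ship[2->3]=1 ship[1->2]=1 ship[0->1]=1 prod=3 -> [30 3 3 1]
Step 12: demand=5,sold=1 ship[2->3]=1 ship[1->2]=1 ship[0->1]=1 prod=3 -> [32 3 3 1]
First stockout at step 6

6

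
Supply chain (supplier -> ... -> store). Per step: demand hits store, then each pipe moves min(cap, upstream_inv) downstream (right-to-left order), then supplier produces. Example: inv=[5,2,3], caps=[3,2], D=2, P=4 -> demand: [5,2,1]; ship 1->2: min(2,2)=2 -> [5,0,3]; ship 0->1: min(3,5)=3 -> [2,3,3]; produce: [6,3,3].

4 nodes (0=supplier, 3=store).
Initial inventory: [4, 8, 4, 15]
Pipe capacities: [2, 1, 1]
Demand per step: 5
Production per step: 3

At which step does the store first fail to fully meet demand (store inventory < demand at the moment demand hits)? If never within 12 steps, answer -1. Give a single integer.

Step 1: demand=5,sold=5 ship[2->3]=1 ship[1->2]=1 ship[0->1]=2 prod=3 -> [5 9 4 11]
Step 2: demand=5,sold=5 ship[2->3]=1 ship[1->2]=1 ship[0->1]=2 prod=3 -> [6 10 4 7]
Step 3: demand=5,sold=5 ship[2->3]=1 ship[1->2]=1 ship[0->1]=2 prod=3 -> [7 11 4 3]
Step 4: demand=5,sold=3 ship[2->3]=1 ship[1->2]=1 ship[0->1]=2 prod=3 -> [8 12 4 1]
Step 5: demand=5,sold=1 ship[2->3]=1 ship[1->2]=1 ship[0->1]=2 prod=3 -> [9 13 4 1]
Step 6: demand=5,sold=1 ship[2->3]=1 ship[1->2]=1 ship[0->1]=2 prod=3 -> [10 14 4 1]
Step 7: demand=5,sold=1 ship[2->3]=1 ship[1->2]=1 ship[0->1]=2 prod=3 -> [11 15 4 1]
Step 8: demand=5,sold=1 ship[2->3]=1 ship[1->2]=1 ship[0->1]=2 prod=3 -> [12 16 4 1]
Step 9: demand=5,sold=1 ship[2->3]=1 ship[1->2]=1 ship[0->1]=2 prod=3 -> [13 17 4 1]
Step 10: demand=5,sold=1 ship[2->3]=1 ship[1->2]=1 ship[0->1]=2 prod=3 -> [14 18 4 1]
Step 11: demand=5,sold=1 ship[2->3]=1 ship[1->2]=1 ship[0->1]=2 prod=3 -> [15 19 4 1]
Step 12: demand=5,sold=1 ship[2->3]=1 ship[1->2]=1 ship[0->1]=2 prod=3 -> [16 20 4 1]
First stockout at step 4

4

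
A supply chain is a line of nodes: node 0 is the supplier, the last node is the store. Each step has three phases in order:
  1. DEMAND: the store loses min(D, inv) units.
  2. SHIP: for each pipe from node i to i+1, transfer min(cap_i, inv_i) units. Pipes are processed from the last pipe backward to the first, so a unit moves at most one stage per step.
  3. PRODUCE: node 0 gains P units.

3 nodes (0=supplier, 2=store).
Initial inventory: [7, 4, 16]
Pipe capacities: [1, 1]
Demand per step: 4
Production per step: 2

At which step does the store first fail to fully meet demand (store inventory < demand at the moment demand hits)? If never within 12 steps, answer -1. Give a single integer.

Step 1: demand=4,sold=4 ship[1->2]=1 ship[0->1]=1 prod=2 -> [8 4 13]
Step 2: demand=4,sold=4 ship[1->2]=1 ship[0->1]=1 prod=2 -> [9 4 10]
Step 3: demand=4,sold=4 ship[1->2]=1 ship[0->1]=1 prod=2 -> [10 4 7]
Step 4: demand=4,sold=4 ship[1->2]=1 ship[0->1]=1 prod=2 -> [11 4 4]
Step 5: demand=4,sold=4 ship[1->2]=1 ship[0->1]=1 prod=2 -> [12 4 1]
Step 6: demand=4,sold=1 ship[1->2]=1 ship[0->1]=1 prod=2 -> [13 4 1]
Step 7: demand=4,sold=1 ship[1->2]=1 ship[0->1]=1 prod=2 -> [14 4 1]
Step 8: demand=4,sold=1 ship[1->2]=1 ship[0->1]=1 prod=2 -> [15 4 1]
Step 9: demand=4,sold=1 ship[1->2]=1 ship[0->1]=1 prod=2 -> [16 4 1]
Step 10: demand=4,sold=1 ship[1->2]=1 ship[0->1]=1 prod=2 -> [17 4 1]
Step 11: demand=4,sold=1 ship[1->2]=1 ship[0->1]=1 prod=2 -> [18 4 1]
Step 12: demand=4,sold=1 ship[1->2]=1 ship[0->1]=1 prod=2 -> [19 4 1]
First stockout at step 6

6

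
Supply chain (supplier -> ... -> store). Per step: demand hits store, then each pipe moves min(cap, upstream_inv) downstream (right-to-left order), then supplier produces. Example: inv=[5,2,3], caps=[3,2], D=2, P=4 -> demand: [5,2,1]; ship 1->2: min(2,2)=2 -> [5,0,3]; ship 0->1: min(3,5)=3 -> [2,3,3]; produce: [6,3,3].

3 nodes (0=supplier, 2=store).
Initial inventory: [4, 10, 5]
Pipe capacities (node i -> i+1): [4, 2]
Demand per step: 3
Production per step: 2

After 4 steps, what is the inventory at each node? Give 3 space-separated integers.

Step 1: demand=3,sold=3 ship[1->2]=2 ship[0->1]=4 prod=2 -> inv=[2 12 4]
Step 2: demand=3,sold=3 ship[1->2]=2 ship[0->1]=2 prod=2 -> inv=[2 12 3]
Step 3: demand=3,sold=3 ship[1->2]=2 ship[0->1]=2 prod=2 -> inv=[2 12 2]
Step 4: demand=3,sold=2 ship[1->2]=2 ship[0->1]=2 prod=2 -> inv=[2 12 2]

2 12 2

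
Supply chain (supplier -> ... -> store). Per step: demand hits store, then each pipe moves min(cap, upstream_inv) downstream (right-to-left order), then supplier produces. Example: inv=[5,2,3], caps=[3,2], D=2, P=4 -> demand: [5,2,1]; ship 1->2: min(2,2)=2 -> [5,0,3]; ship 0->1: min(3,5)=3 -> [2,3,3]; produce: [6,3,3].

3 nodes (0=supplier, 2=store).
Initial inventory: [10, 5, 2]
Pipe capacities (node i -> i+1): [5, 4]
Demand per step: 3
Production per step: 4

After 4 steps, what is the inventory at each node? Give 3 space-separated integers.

Step 1: demand=3,sold=2 ship[1->2]=4 ship[0->1]=5 prod=4 -> inv=[9 6 4]
Step 2: demand=3,sold=3 ship[1->2]=4 ship[0->1]=5 prod=4 -> inv=[8 7 5]
Step 3: demand=3,sold=3 ship[1->2]=4 ship[0->1]=5 prod=4 -> inv=[7 8 6]
Step 4: demand=3,sold=3 ship[1->2]=4 ship[0->1]=5 prod=4 -> inv=[6 9 7]

6 9 7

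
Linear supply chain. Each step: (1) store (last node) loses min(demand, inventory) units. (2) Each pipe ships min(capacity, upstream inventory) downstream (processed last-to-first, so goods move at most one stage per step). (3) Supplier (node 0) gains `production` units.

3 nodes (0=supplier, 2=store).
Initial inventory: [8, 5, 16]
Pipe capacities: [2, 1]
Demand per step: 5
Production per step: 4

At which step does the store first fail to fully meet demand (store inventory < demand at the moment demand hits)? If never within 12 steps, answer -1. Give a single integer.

Step 1: demand=5,sold=5 ship[1->2]=1 ship[0->1]=2 prod=4 -> [10 6 12]
Step 2: demand=5,sold=5 ship[1->2]=1 ship[0->1]=2 prod=4 -> [12 7 8]
Step 3: demand=5,sold=5 ship[1->2]=1 ship[0->1]=2 prod=4 -> [14 8 4]
Step 4: demand=5,sold=4 ship[1->2]=1 ship[0->1]=2 prod=4 -> [16 9 1]
Step 5: demand=5,sold=1 ship[1->2]=1 ship[0->1]=2 prod=4 -> [18 10 1]
Step 6: demand=5,sold=1 ship[1->2]=1 ship[0->1]=2 prod=4 -> [20 11 1]
Step 7: demand=5,sold=1 ship[1->2]=1 ship[0->1]=2 prod=4 -> [22 12 1]
Step 8: demand=5,sold=1 ship[1->2]=1 ship[0->1]=2 prod=4 -> [24 13 1]
Step 9: demand=5,sold=1 ship[1->2]=1 ship[0->1]=2 prod=4 -> [26 14 1]
Step 10: demand=5,sold=1 ship[1->2]=1 ship[0->1]=2 prod=4 -> [28 15 1]
Step 11: demand=5,sold=1 ship[1->2]=1 ship[0->1]=2 prod=4 -> [30 16 1]
Step 12: demand=5,sold=1 ship[1->2]=1 ship[0->1]=2 prod=4 -> [32 17 1]
First stockout at step 4

4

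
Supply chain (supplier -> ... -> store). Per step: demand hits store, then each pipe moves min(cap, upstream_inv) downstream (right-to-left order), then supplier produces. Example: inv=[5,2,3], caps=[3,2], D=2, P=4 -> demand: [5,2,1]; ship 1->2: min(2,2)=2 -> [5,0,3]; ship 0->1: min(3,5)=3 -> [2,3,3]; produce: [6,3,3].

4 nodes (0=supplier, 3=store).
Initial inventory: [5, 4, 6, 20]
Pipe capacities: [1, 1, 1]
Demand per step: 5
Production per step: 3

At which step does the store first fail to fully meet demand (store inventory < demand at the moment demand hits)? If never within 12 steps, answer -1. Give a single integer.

Step 1: demand=5,sold=5 ship[2->3]=1 ship[1->2]=1 ship[0->1]=1 prod=3 -> [7 4 6 16]
Step 2: demand=5,sold=5 ship[2->3]=1 ship[1->2]=1 ship[0->1]=1 prod=3 -> [9 4 6 12]
Step 3: demand=5,sold=5 ship[2->3]=1 ship[1->2]=1 ship[0->1]=1 prod=3 -> [11 4 6 8]
Step 4: demand=5,sold=5 ship[2->3]=1 ship[1->2]=1 ship[0->1]=1 prod=3 -> [13 4 6 4]
Step 5: demand=5,sold=4 ship[2->3]=1 ship[1->2]=1 ship[0->1]=1 prod=3 -> [15 4 6 1]
Step 6: demand=5,sold=1 ship[2->3]=1 ship[1->2]=1 ship[0->1]=1 prod=3 -> [17 4 6 1]
Step 7: demand=5,sold=1 ship[2->3]=1 ship[1->2]=1 ship[0->1]=1 prod=3 -> [19 4 6 1]
Step 8: demand=5,sold=1 ship[2->3]=1 ship[1->2]=1 ship[0->1]=1 prod=3 -> [21 4 6 1]
Step 9: demand=5,sold=1 ship[2->3]=1 ship[1->2]=1 ship[0->1]=1 prod=3 -> [23 4 6 1]
Step 10: demand=5,sold=1 ship[2->3]=1 ship[1->2]=1 ship[0->1]=1 prod=3 -> [25 4 6 1]
Step 11: demand=5,sold=1 ship[2->3]=1 ship[1->2]=1 ship[0->1]=1 prod=3 -> [27 4 6 1]
Step 12: demand=5,sold=1 ship[2->3]=1 ship[1->2]=1 ship[0->1]=1 prod=3 -> [29 4 6 1]
First stockout at step 5

5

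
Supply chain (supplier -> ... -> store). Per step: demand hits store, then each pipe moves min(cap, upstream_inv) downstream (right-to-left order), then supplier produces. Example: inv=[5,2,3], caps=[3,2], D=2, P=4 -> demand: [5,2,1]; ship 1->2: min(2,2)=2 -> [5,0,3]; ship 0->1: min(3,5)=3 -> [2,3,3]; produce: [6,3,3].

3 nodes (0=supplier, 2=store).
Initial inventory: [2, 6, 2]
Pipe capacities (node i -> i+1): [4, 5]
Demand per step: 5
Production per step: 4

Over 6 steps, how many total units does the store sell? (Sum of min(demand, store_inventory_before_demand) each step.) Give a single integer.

Answer: 22

Derivation:
Step 1: sold=2 (running total=2) -> [4 3 5]
Step 2: sold=5 (running total=7) -> [4 4 3]
Step 3: sold=3 (running total=10) -> [4 4 4]
Step 4: sold=4 (running total=14) -> [4 4 4]
Step 5: sold=4 (running total=18) -> [4 4 4]
Step 6: sold=4 (running total=22) -> [4 4 4]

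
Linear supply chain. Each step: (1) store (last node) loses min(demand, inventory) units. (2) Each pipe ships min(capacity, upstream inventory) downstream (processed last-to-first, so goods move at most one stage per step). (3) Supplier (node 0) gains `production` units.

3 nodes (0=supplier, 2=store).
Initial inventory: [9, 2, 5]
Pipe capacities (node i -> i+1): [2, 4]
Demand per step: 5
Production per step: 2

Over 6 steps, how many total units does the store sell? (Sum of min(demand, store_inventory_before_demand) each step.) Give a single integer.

Step 1: sold=5 (running total=5) -> [9 2 2]
Step 2: sold=2 (running total=7) -> [9 2 2]
Step 3: sold=2 (running total=9) -> [9 2 2]
Step 4: sold=2 (running total=11) -> [9 2 2]
Step 5: sold=2 (running total=13) -> [9 2 2]
Step 6: sold=2 (running total=15) -> [9 2 2]

Answer: 15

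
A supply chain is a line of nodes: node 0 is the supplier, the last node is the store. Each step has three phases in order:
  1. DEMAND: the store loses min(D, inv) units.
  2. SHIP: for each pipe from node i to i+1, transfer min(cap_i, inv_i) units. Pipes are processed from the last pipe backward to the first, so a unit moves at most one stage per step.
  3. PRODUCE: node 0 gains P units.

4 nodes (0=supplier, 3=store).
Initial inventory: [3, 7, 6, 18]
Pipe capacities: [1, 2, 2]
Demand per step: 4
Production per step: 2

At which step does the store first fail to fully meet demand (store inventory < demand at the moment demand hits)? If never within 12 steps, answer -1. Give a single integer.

Step 1: demand=4,sold=4 ship[2->3]=2 ship[1->2]=2 ship[0->1]=1 prod=2 -> [4 6 6 16]
Step 2: demand=4,sold=4 ship[2->3]=2 ship[1->2]=2 ship[0->1]=1 prod=2 -> [5 5 6 14]
Step 3: demand=4,sold=4 ship[2->3]=2 ship[1->2]=2 ship[0->1]=1 prod=2 -> [6 4 6 12]
Step 4: demand=4,sold=4 ship[2->3]=2 ship[1->2]=2 ship[0->1]=1 prod=2 -> [7 3 6 10]
Step 5: demand=4,sold=4 ship[2->3]=2 ship[1->2]=2 ship[0->1]=1 prod=2 -> [8 2 6 8]
Step 6: demand=4,sold=4 ship[2->3]=2 ship[1->2]=2 ship[0->1]=1 prod=2 -> [9 1 6 6]
Step 7: demand=4,sold=4 ship[2->3]=2 ship[1->2]=1 ship[0->1]=1 prod=2 -> [10 1 5 4]
Step 8: demand=4,sold=4 ship[2->3]=2 ship[1->2]=1 ship[0->1]=1 prod=2 -> [11 1 4 2]
Step 9: demand=4,sold=2 ship[2->3]=2 ship[1->2]=1 ship[0->1]=1 prod=2 -> [12 1 3 2]
Step 10: demand=4,sold=2 ship[2->3]=2 ship[1->2]=1 ship[0->1]=1 prod=2 -> [13 1 2 2]
Step 11: demand=4,sold=2 ship[2->3]=2 ship[1->2]=1 ship[0->1]=1 prod=2 -> [14 1 1 2]
Step 12: demand=4,sold=2 ship[2->3]=1 ship[1->2]=1 ship[0->1]=1 prod=2 -> [15 1 1 1]
First stockout at step 9

9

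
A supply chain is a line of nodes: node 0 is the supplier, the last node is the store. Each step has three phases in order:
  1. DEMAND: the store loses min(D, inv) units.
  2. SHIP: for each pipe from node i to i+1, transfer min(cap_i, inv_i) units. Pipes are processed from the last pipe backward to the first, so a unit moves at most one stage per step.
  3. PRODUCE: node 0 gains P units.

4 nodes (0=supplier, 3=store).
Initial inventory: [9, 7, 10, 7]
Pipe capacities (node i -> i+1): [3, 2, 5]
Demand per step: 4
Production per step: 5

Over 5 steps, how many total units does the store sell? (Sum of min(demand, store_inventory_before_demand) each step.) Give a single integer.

Step 1: sold=4 (running total=4) -> [11 8 7 8]
Step 2: sold=4 (running total=8) -> [13 9 4 9]
Step 3: sold=4 (running total=12) -> [15 10 2 9]
Step 4: sold=4 (running total=16) -> [17 11 2 7]
Step 5: sold=4 (running total=20) -> [19 12 2 5]

Answer: 20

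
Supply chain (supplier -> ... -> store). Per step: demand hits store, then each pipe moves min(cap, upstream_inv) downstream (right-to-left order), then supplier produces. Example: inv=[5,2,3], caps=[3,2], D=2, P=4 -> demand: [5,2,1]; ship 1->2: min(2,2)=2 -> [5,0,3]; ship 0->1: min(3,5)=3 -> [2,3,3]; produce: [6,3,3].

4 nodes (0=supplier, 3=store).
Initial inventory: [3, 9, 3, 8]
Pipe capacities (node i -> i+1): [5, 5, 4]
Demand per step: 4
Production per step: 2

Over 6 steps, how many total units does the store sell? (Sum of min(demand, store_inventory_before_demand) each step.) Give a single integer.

Answer: 24

Derivation:
Step 1: sold=4 (running total=4) -> [2 7 5 7]
Step 2: sold=4 (running total=8) -> [2 4 6 7]
Step 3: sold=4 (running total=12) -> [2 2 6 7]
Step 4: sold=4 (running total=16) -> [2 2 4 7]
Step 5: sold=4 (running total=20) -> [2 2 2 7]
Step 6: sold=4 (running total=24) -> [2 2 2 5]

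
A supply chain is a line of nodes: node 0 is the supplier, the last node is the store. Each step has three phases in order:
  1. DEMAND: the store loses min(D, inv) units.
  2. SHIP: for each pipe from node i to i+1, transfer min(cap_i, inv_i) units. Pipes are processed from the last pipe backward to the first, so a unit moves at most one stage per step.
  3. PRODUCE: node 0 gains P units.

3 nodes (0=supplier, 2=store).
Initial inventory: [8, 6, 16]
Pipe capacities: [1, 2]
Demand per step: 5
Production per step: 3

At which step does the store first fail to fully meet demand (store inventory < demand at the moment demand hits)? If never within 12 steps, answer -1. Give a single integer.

Step 1: demand=5,sold=5 ship[1->2]=2 ship[0->1]=1 prod=3 -> [10 5 13]
Step 2: demand=5,sold=5 ship[1->2]=2 ship[0->1]=1 prod=3 -> [12 4 10]
Step 3: demand=5,sold=5 ship[1->2]=2 ship[0->1]=1 prod=3 -> [14 3 7]
Step 4: demand=5,sold=5 ship[1->2]=2 ship[0->1]=1 prod=3 -> [16 2 4]
Step 5: demand=5,sold=4 ship[1->2]=2 ship[0->1]=1 prod=3 -> [18 1 2]
Step 6: demand=5,sold=2 ship[1->2]=1 ship[0->1]=1 prod=3 -> [20 1 1]
Step 7: demand=5,sold=1 ship[1->2]=1 ship[0->1]=1 prod=3 -> [22 1 1]
Step 8: demand=5,sold=1 ship[1->2]=1 ship[0->1]=1 prod=3 -> [24 1 1]
Step 9: demand=5,sold=1 ship[1->2]=1 ship[0->1]=1 prod=3 -> [26 1 1]
Step 10: demand=5,sold=1 ship[1->2]=1 ship[0->1]=1 prod=3 -> [28 1 1]
Step 11: demand=5,sold=1 ship[1->2]=1 ship[0->1]=1 prod=3 -> [30 1 1]
Step 12: demand=5,sold=1 ship[1->2]=1 ship[0->1]=1 prod=3 -> [32 1 1]
First stockout at step 5

5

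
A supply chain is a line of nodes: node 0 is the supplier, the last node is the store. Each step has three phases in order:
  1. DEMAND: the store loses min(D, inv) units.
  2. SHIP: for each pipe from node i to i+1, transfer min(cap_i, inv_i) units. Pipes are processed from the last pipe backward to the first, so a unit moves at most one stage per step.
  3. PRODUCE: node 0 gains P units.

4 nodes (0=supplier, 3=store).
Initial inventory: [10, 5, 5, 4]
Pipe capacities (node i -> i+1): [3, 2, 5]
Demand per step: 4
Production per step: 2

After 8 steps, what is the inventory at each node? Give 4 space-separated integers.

Step 1: demand=4,sold=4 ship[2->3]=5 ship[1->2]=2 ship[0->1]=3 prod=2 -> inv=[9 6 2 5]
Step 2: demand=4,sold=4 ship[2->3]=2 ship[1->2]=2 ship[0->1]=3 prod=2 -> inv=[8 7 2 3]
Step 3: demand=4,sold=3 ship[2->3]=2 ship[1->2]=2 ship[0->1]=3 prod=2 -> inv=[7 8 2 2]
Step 4: demand=4,sold=2 ship[2->3]=2 ship[1->2]=2 ship[0->1]=3 prod=2 -> inv=[6 9 2 2]
Step 5: demand=4,sold=2 ship[2->3]=2 ship[1->2]=2 ship[0->1]=3 prod=2 -> inv=[5 10 2 2]
Step 6: demand=4,sold=2 ship[2->3]=2 ship[1->2]=2 ship[0->1]=3 prod=2 -> inv=[4 11 2 2]
Step 7: demand=4,sold=2 ship[2->3]=2 ship[1->2]=2 ship[0->1]=3 prod=2 -> inv=[3 12 2 2]
Step 8: demand=4,sold=2 ship[2->3]=2 ship[1->2]=2 ship[0->1]=3 prod=2 -> inv=[2 13 2 2]

2 13 2 2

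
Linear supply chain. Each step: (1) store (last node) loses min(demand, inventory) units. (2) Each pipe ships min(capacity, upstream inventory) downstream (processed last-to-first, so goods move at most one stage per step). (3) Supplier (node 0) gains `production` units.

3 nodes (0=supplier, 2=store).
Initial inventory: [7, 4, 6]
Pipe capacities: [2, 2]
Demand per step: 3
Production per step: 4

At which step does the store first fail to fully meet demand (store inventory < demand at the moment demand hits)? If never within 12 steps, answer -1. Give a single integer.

Step 1: demand=3,sold=3 ship[1->2]=2 ship[0->1]=2 prod=4 -> [9 4 5]
Step 2: demand=3,sold=3 ship[1->2]=2 ship[0->1]=2 prod=4 -> [11 4 4]
Step 3: demand=3,sold=3 ship[1->2]=2 ship[0->1]=2 prod=4 -> [13 4 3]
Step 4: demand=3,sold=3 ship[1->2]=2 ship[0->1]=2 prod=4 -> [15 4 2]
Step 5: demand=3,sold=2 ship[1->2]=2 ship[0->1]=2 prod=4 -> [17 4 2]
Step 6: demand=3,sold=2 ship[1->2]=2 ship[0->1]=2 prod=4 -> [19 4 2]
Step 7: demand=3,sold=2 ship[1->2]=2 ship[0->1]=2 prod=4 -> [21 4 2]
Step 8: demand=3,sold=2 ship[1->2]=2 ship[0->1]=2 prod=4 -> [23 4 2]
Step 9: demand=3,sold=2 ship[1->2]=2 ship[0->1]=2 prod=4 -> [25 4 2]
Step 10: demand=3,sold=2 ship[1->2]=2 ship[0->1]=2 prod=4 -> [27 4 2]
Step 11: demand=3,sold=2 ship[1->2]=2 ship[0->1]=2 prod=4 -> [29 4 2]
Step 12: demand=3,sold=2 ship[1->2]=2 ship[0->1]=2 prod=4 -> [31 4 2]
First stockout at step 5

5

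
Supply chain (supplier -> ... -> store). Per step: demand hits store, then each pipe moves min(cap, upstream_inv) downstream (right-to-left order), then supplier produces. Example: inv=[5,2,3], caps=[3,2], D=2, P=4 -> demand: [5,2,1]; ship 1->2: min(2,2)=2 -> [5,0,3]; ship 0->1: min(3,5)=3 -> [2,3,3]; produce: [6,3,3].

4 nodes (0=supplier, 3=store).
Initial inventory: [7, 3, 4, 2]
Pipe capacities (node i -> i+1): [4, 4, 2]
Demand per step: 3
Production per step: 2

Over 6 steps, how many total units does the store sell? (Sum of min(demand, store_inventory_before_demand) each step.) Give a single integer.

Answer: 12

Derivation:
Step 1: sold=2 (running total=2) -> [5 4 5 2]
Step 2: sold=2 (running total=4) -> [3 4 7 2]
Step 3: sold=2 (running total=6) -> [2 3 9 2]
Step 4: sold=2 (running total=8) -> [2 2 10 2]
Step 5: sold=2 (running total=10) -> [2 2 10 2]
Step 6: sold=2 (running total=12) -> [2 2 10 2]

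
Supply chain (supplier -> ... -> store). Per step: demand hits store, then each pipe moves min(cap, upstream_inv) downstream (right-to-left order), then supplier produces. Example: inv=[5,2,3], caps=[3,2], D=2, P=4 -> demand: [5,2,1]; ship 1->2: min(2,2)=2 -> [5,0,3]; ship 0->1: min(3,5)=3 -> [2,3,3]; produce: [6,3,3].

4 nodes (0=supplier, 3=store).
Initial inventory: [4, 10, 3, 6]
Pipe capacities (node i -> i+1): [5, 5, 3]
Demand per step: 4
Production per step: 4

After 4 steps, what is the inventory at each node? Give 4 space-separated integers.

Step 1: demand=4,sold=4 ship[2->3]=3 ship[1->2]=5 ship[0->1]=4 prod=4 -> inv=[4 9 5 5]
Step 2: demand=4,sold=4 ship[2->3]=3 ship[1->2]=5 ship[0->1]=4 prod=4 -> inv=[4 8 7 4]
Step 3: demand=4,sold=4 ship[2->3]=3 ship[1->2]=5 ship[0->1]=4 prod=4 -> inv=[4 7 9 3]
Step 4: demand=4,sold=3 ship[2->3]=3 ship[1->2]=5 ship[0->1]=4 prod=4 -> inv=[4 6 11 3]

4 6 11 3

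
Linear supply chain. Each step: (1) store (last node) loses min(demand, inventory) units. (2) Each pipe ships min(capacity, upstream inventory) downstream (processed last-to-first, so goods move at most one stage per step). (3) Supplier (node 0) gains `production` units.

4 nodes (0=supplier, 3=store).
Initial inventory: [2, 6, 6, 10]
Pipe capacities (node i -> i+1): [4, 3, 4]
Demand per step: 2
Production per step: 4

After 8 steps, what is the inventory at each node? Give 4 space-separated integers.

Step 1: demand=2,sold=2 ship[2->3]=4 ship[1->2]=3 ship[0->1]=2 prod=4 -> inv=[4 5 5 12]
Step 2: demand=2,sold=2 ship[2->3]=4 ship[1->2]=3 ship[0->1]=4 prod=4 -> inv=[4 6 4 14]
Step 3: demand=2,sold=2 ship[2->3]=4 ship[1->2]=3 ship[0->1]=4 prod=4 -> inv=[4 7 3 16]
Step 4: demand=2,sold=2 ship[2->3]=3 ship[1->2]=3 ship[0->1]=4 prod=4 -> inv=[4 8 3 17]
Step 5: demand=2,sold=2 ship[2->3]=3 ship[1->2]=3 ship[0->1]=4 prod=4 -> inv=[4 9 3 18]
Step 6: demand=2,sold=2 ship[2->3]=3 ship[1->2]=3 ship[0->1]=4 prod=4 -> inv=[4 10 3 19]
Step 7: demand=2,sold=2 ship[2->3]=3 ship[1->2]=3 ship[0->1]=4 prod=4 -> inv=[4 11 3 20]
Step 8: demand=2,sold=2 ship[2->3]=3 ship[1->2]=3 ship[0->1]=4 prod=4 -> inv=[4 12 3 21]

4 12 3 21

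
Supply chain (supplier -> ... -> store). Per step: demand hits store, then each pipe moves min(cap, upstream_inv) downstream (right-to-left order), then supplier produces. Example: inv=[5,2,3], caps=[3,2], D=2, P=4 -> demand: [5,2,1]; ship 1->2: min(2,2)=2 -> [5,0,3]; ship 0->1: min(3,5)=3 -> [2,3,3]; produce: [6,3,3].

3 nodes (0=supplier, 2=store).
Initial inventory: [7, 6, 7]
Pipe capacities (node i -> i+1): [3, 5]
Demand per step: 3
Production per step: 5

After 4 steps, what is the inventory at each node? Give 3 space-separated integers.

Step 1: demand=3,sold=3 ship[1->2]=5 ship[0->1]=3 prod=5 -> inv=[9 4 9]
Step 2: demand=3,sold=3 ship[1->2]=4 ship[0->1]=3 prod=5 -> inv=[11 3 10]
Step 3: demand=3,sold=3 ship[1->2]=3 ship[0->1]=3 prod=5 -> inv=[13 3 10]
Step 4: demand=3,sold=3 ship[1->2]=3 ship[0->1]=3 prod=5 -> inv=[15 3 10]

15 3 10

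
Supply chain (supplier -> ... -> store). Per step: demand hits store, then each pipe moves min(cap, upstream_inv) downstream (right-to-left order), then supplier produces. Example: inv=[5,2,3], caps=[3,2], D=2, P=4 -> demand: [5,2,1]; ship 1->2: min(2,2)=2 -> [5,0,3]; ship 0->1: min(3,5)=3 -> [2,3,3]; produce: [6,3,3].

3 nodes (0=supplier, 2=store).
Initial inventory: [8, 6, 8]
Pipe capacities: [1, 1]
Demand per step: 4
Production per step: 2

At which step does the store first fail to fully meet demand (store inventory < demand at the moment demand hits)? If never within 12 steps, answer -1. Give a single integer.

Step 1: demand=4,sold=4 ship[1->2]=1 ship[0->1]=1 prod=2 -> [9 6 5]
Step 2: demand=4,sold=4 ship[1->2]=1 ship[0->1]=1 prod=2 -> [10 6 2]
Step 3: demand=4,sold=2 ship[1->2]=1 ship[0->1]=1 prod=2 -> [11 6 1]
Step 4: demand=4,sold=1 ship[1->2]=1 ship[0->1]=1 prod=2 -> [12 6 1]
Step 5: demand=4,sold=1 ship[1->2]=1 ship[0->1]=1 prod=2 -> [13 6 1]
Step 6: demand=4,sold=1 ship[1->2]=1 ship[0->1]=1 prod=2 -> [14 6 1]
Step 7: demand=4,sold=1 ship[1->2]=1 ship[0->1]=1 prod=2 -> [15 6 1]
Step 8: demand=4,sold=1 ship[1->2]=1 ship[0->1]=1 prod=2 -> [16 6 1]
Step 9: demand=4,sold=1 ship[1->2]=1 ship[0->1]=1 prod=2 -> [17 6 1]
Step 10: demand=4,sold=1 ship[1->2]=1 ship[0->1]=1 prod=2 -> [18 6 1]
Step 11: demand=4,sold=1 ship[1->2]=1 ship[0->1]=1 prod=2 -> [19 6 1]
Step 12: demand=4,sold=1 ship[1->2]=1 ship[0->1]=1 prod=2 -> [20 6 1]
First stockout at step 3

3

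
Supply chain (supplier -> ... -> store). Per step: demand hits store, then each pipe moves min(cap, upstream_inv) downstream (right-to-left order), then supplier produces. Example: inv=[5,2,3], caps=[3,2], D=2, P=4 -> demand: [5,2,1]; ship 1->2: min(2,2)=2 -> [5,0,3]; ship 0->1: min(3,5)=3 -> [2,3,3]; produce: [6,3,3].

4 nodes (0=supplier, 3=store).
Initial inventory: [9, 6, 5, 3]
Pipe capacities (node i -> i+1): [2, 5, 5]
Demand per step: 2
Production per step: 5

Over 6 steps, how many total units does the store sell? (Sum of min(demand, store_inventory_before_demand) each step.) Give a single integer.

Answer: 12

Derivation:
Step 1: sold=2 (running total=2) -> [12 3 5 6]
Step 2: sold=2 (running total=4) -> [15 2 3 9]
Step 3: sold=2 (running total=6) -> [18 2 2 10]
Step 4: sold=2 (running total=8) -> [21 2 2 10]
Step 5: sold=2 (running total=10) -> [24 2 2 10]
Step 6: sold=2 (running total=12) -> [27 2 2 10]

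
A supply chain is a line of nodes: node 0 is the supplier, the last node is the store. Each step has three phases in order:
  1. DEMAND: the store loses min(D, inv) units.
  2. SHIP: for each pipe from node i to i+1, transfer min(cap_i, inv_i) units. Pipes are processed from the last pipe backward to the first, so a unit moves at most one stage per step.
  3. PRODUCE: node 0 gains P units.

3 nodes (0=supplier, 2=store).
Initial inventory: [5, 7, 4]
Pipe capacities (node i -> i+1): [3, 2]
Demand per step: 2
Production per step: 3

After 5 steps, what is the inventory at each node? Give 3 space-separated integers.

Step 1: demand=2,sold=2 ship[1->2]=2 ship[0->1]=3 prod=3 -> inv=[5 8 4]
Step 2: demand=2,sold=2 ship[1->2]=2 ship[0->1]=3 prod=3 -> inv=[5 9 4]
Step 3: demand=2,sold=2 ship[1->2]=2 ship[0->1]=3 prod=3 -> inv=[5 10 4]
Step 4: demand=2,sold=2 ship[1->2]=2 ship[0->1]=3 prod=3 -> inv=[5 11 4]
Step 5: demand=2,sold=2 ship[1->2]=2 ship[0->1]=3 prod=3 -> inv=[5 12 4]

5 12 4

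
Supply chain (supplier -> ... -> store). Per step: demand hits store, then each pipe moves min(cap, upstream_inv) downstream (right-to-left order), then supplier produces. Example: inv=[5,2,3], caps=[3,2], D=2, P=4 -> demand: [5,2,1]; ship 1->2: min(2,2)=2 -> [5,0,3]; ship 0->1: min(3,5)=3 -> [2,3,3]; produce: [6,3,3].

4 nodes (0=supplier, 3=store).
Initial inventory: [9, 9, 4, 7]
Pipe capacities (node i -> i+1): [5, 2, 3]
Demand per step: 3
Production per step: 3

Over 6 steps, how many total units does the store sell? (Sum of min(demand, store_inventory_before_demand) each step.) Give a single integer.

Answer: 18

Derivation:
Step 1: sold=3 (running total=3) -> [7 12 3 7]
Step 2: sold=3 (running total=6) -> [5 15 2 7]
Step 3: sold=3 (running total=9) -> [3 18 2 6]
Step 4: sold=3 (running total=12) -> [3 19 2 5]
Step 5: sold=3 (running total=15) -> [3 20 2 4]
Step 6: sold=3 (running total=18) -> [3 21 2 3]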